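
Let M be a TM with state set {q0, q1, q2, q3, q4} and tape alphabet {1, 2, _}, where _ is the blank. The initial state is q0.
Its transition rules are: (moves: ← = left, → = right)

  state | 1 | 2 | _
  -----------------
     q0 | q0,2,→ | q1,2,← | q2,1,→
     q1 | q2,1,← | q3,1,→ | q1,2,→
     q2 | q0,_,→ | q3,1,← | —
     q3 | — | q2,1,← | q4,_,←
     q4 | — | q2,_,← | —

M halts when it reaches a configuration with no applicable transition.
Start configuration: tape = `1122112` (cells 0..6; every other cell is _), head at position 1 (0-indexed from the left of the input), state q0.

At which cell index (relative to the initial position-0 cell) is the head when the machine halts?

q0 | 1[1]22112__   read 1 → write 2, move →, go to q0
q0 | 12[2]2112__   read 2 → write 2, move ←, go to q1
q1 | 1[2]22112__   read 2 → write 1, move →, go to q3
q3 | 11[2]2112__   read 2 → write 1, move ←, go to q2
q2 | 1[1]12112__   read 1 → write _, move →, go to q0
q0 | 1_[1]2112__   read 1 → write 2, move →, go to q0
q0 | 1_2[2]112__   read 2 → write 2, move ←, go to q1
q1 | 1_[2]2112__   read 2 → write 1, move →, go to q3
q3 | 1_1[2]112__   read 2 → write 1, move ←, go to q2
q2 | 1_[1]1112__   read 1 → write _, move →, go to q0
q0 | 1__[1]112__   read 1 → write 2, move →, go to q0
q0 | 1__2[1]12__   read 1 → write 2, move →, go to q0
q0 | 1__22[1]2__   read 1 → write 2, move →, go to q0
q0 | 1__222[2]__   read 2 → write 2, move ←, go to q1
q1 | 1__22[2]2__   read 2 → write 1, move →, go to q3
q3 | 1__221[2]__   read 2 → write 1, move ←, go to q2
q2 | 1__22[1]1__   read 1 → write _, move →, go to q0
q0 | 1__22_[1]__   read 1 → write 2, move →, go to q0
q0 | 1__22_2[_]_   read _ → write 1, move →, go to q2
q2 | 1__22_21[_]
At halt the head is at cell 8.

8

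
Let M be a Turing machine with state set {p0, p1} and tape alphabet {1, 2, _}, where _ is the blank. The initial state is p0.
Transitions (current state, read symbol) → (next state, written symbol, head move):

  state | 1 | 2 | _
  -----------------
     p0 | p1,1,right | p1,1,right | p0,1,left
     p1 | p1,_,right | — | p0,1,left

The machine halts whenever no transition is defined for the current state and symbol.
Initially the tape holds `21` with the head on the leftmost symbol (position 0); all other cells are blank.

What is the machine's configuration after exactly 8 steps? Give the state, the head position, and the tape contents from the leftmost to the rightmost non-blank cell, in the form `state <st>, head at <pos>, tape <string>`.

state=p0 head=0 tape=[2]1__   (p0,2)→(p1,1,right)
state=p1 head=1 tape=1[1]__   (p1,1)→(p1,_,right)
state=p1 head=2 tape=1_[_]_   (p1,_)→(p0,1,left)
state=p0 head=1 tape=1[_]1_   (p0,_)→(p0,1,left)
state=p0 head=0 tape=[1]11_   (p0,1)→(p1,1,right)
state=p1 head=1 tape=1[1]1_   (p1,1)→(p1,_,right)
state=p1 head=2 tape=1_[1]_   (p1,1)→(p1,_,right)
state=p1 head=3 tape=1__[_]   (p1,_)→(p0,1,left)
state=p0 head=2 tape=1_[_]1
After 8 steps: state p0, head at 2, tape 1__1.

state p0, head at 2, tape 1__1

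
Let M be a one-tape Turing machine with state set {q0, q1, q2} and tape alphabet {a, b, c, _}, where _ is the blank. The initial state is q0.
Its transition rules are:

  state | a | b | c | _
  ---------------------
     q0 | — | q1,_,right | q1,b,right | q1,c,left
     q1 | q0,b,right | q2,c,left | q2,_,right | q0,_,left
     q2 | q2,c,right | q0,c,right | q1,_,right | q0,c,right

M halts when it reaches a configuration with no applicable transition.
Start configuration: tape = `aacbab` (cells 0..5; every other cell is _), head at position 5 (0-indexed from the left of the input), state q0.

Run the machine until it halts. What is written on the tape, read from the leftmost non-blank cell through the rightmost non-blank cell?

aa_c_c_c

q0 | aacba[b]___   read b → write _, move right, go to q1
q1 | aacba_[_]__   read _ → write _, move left, go to q0
q0 | aacba[_]___   read _ → write c, move left, go to q1
q1 | aacb[a]c___   read a → write b, move right, go to q0
q0 | aacbb[c]___   read c → write b, move right, go to q1
q1 | aacbbb[_]__   read _ → write _, move left, go to q0
q0 | aacbb[b]___   read b → write _, move right, go to q1
q1 | aacbb_[_]__   read _ → write _, move left, go to q0
q0 | aacbb[_]___   read _ → write c, move left, go to q1
q1 | aacb[b]c___   read b → write c, move left, go to q2
q2 | aac[b]cc___   read b → write c, move right, go to q0
q0 | aacc[c]c___   read c → write b, move right, go to q1
q1 | aaccb[c]___   read c → write _, move right, go to q2
q2 | aaccb_[_]__   read _ → write c, move right, go to q0
q0 | aaccb_c[_]_   read _ → write c, move left, go to q1
q1 | aaccb_[c]c_   read c → write _, move right, go to q2
q2 | aaccb__[c]_   read c → write _, move right, go to q1
q1 | aaccb___[_]   read _ → write _, move left, go to q0
q0 | aaccb__[_]_   read _ → write c, move left, go to q1
q1 | aaccb_[_]c_   read _ → write _, move left, go to q0
q0 | aaccb[_]_c_   read _ → write c, move left, go to q1
q1 | aacc[b]c_c_   read b → write c, move left, go to q2
q2 | aac[c]cc_c_   read c → write _, move right, go to q1
q1 | aac_[c]c_c_   read c → write _, move right, go to q2
q2 | aac__[c]_c_   read c → write _, move right, go to q1
q1 | aac___[_]c_   read _ → write _, move left, go to q0
q0 | aac__[_]_c_   read _ → write c, move left, go to q1
q1 | aac_[_]c_c_   read _ → write _, move left, go to q0
q0 | aac[_]_c_c_   read _ → write c, move left, go to q1
q1 | aa[c]c_c_c_   read c → write _, move right, go to q2
q2 | aa_[c]_c_c_   read c → write _, move right, go to q1
q1 | aa__[_]c_c_   read _ → write _, move left, go to q0
q0 | aa_[_]_c_c_   read _ → write c, move left, go to q1
q1 | aa[_]c_c_c_   read _ → write _, move left, go to q0
q0 | a[a]_c_c_c_
The non-blank tape span at halt is aa_c_c_c.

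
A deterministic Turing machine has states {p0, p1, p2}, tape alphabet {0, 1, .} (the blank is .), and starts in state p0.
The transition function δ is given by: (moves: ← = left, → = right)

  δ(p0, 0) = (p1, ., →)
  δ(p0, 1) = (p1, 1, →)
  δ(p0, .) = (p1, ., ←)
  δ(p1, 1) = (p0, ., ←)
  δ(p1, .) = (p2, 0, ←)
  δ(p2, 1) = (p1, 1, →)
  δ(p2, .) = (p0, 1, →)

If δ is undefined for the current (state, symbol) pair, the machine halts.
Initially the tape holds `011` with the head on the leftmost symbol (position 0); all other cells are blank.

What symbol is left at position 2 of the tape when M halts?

.

p0 | ..[0]11   read 0 → write ., move →, go to p1
p1 | ...[1]1   read 1 → write ., move ←, go to p0
p0 | ..[.].1   read . → write ., move ←, go to p1
p1 | .[.]..1   read . → write 0, move ←, go to p2
p2 | [.]0..1   read . → write 1, move →, go to p0
p0 | 1[0]..1   read 0 → write ., move →, go to p1
p1 | 1.[.].1   read . → write 0, move ←, go to p2
p2 | 1[.]0.1   read . → write 1, move →, go to p0
p0 | 11[0].1   read 0 → write ., move →, go to p1
p1 | 11.[.]1   read . → write 0, move ←, go to p2
p2 | 11[.]01   read . → write 1, move →, go to p0
p0 | 111[0]1   read 0 → write ., move →, go to p1
p1 | 111.[1]   read 1 → write ., move ←, go to p0
p0 | 111[.].   read . → write ., move ←, go to p1
p1 | 11[1]..   read 1 → write ., move ←, go to p0
p0 | 1[1]...   read 1 → write 1, move →, go to p1
p1 | 11[.]..   read . → write 0, move ←, go to p2
p2 | 1[1]0..   read 1 → write 1, move →, go to p1
p1 | 11[0]..
Cell 2 holds . when M halts.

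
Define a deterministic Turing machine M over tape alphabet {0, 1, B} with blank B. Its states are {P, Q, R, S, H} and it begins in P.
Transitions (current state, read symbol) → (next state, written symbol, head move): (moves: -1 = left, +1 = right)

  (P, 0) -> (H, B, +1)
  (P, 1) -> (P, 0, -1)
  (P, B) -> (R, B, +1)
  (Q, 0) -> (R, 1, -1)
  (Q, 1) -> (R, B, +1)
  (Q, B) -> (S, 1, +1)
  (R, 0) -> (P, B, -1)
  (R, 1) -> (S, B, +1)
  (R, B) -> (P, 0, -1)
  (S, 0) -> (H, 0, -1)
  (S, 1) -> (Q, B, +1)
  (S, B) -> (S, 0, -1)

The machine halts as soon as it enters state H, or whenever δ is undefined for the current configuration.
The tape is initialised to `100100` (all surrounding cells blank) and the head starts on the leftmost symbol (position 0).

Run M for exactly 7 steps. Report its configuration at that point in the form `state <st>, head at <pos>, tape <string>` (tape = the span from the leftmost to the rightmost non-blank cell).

P | B[1]00100   read 1 → write 0, move -1, go to P
P | [B]000100   read B → write B, move +1, go to R
R | B[0]00100   read 0 → write B, move -1, go to P
P | [B]B00100   read B → write B, move +1, go to R
R | B[B]00100   read B → write 0, move -1, go to P
P | [B]000100   read B → write B, move +1, go to R
R | B[0]00100   read 0 → write B, move -1, go to P
P | [B]B00100
After 7 steps: state P, head at -1, tape 00100.

state P, head at -1, tape 00100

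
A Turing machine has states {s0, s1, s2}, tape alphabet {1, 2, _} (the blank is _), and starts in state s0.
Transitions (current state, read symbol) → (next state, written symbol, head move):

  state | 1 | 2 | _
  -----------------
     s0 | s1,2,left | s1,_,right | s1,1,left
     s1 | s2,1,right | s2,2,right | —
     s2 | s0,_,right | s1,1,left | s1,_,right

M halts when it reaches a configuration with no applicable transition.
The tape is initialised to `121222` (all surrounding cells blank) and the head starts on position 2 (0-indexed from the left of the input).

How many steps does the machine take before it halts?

state=s0 head=2 tape=12[1]222_   (s0,1)→(s1,2,left)
state=s1 head=1 tape=1[2]2222_   (s1,2)→(s2,2,right)
state=s2 head=2 tape=12[2]222_   (s2,2)→(s1,1,left)
state=s1 head=1 tape=1[2]1222_   (s1,2)→(s2,2,right)
state=s2 head=2 tape=12[1]222_   (s2,1)→(s0,_,right)
state=s0 head=3 tape=12_[2]22_   (s0,2)→(s1,_,right)
state=s1 head=4 tape=12__[2]2_   (s1,2)→(s2,2,right)
state=s2 head=5 tape=12__2[2]_   (s2,2)→(s1,1,left)
state=s1 head=4 tape=12__[2]1_   (s1,2)→(s2,2,right)
state=s2 head=5 tape=12__2[1]_   (s2,1)→(s0,_,right)
state=s0 head=6 tape=12__2_[_]   (s0,_)→(s1,1,left)
state=s1 head=5 tape=12__2[_]1
M halts after 11 transitions.

11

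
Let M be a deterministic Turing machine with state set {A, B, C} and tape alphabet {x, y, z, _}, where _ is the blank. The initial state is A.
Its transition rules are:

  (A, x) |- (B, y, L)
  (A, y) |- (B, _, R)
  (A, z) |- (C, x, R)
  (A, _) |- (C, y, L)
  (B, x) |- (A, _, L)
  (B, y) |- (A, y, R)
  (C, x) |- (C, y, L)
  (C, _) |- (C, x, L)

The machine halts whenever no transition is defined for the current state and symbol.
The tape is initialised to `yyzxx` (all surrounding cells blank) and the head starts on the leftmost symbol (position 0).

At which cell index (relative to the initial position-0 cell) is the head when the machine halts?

state=A head=0 tape=[y]yzxx   (A,y)→(B,_,R)
state=B head=1 tape=_[y]zxx   (B,y)→(A,y,R)
state=A head=2 tape=_y[z]xx   (A,z)→(C,x,R)
state=C head=3 tape=_yx[x]x   (C,x)→(C,y,L)
state=C head=2 tape=_y[x]yx   (C,x)→(C,y,L)
state=C head=1 tape=_[y]yyx
At halt the head is at cell 1.

1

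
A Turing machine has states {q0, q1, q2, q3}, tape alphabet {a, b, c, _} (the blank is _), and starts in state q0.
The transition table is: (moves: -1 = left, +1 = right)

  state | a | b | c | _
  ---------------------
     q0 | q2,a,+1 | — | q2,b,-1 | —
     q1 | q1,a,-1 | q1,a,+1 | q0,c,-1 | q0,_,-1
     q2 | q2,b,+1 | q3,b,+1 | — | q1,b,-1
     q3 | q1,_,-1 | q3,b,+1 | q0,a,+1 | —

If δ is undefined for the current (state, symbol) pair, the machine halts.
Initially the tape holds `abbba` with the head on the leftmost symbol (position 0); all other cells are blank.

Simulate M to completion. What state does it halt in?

q0

state=q0 head=0 tape=__[a]bbba   (q0,a)→(q2,a,+1)
state=q2 head=1 tape=__a[b]bba   (q2,b)→(q3,b,+1)
state=q3 head=2 tape=__ab[b]ba   (q3,b)→(q3,b,+1)
state=q3 head=3 tape=__abb[b]a   (q3,b)→(q3,b,+1)
state=q3 head=4 tape=__abbb[a]   (q3,a)→(q1,_,-1)
state=q1 head=3 tape=__abb[b]_   (q1,b)→(q1,a,+1)
state=q1 head=4 tape=__abba[_]   (q1,_)→(q0,_,-1)
state=q0 head=3 tape=__abb[a]_   (q0,a)→(q2,a,+1)
state=q2 head=4 tape=__abba[_]   (q2,_)→(q1,b,-1)
state=q1 head=3 tape=__abb[a]b   (q1,a)→(q1,a,-1)
state=q1 head=2 tape=__ab[b]ab   (q1,b)→(q1,a,+1)
state=q1 head=3 tape=__aba[a]b   (q1,a)→(q1,a,-1)
state=q1 head=2 tape=__ab[a]ab   (q1,a)→(q1,a,-1)
state=q1 head=1 tape=__a[b]aab   (q1,b)→(q1,a,+1)
state=q1 head=2 tape=__aa[a]ab   (q1,a)→(q1,a,-1)
state=q1 head=1 tape=__a[a]aab   (q1,a)→(q1,a,-1)
state=q1 head=0 tape=__[a]aaab   (q1,a)→(q1,a,-1)
state=q1 head=-1 tape=_[_]aaaab   (q1,_)→(q0,_,-1)
state=q0 head=-2 tape=[_]_aaaab
No transition is defined for (q0, _); M halts in state q0.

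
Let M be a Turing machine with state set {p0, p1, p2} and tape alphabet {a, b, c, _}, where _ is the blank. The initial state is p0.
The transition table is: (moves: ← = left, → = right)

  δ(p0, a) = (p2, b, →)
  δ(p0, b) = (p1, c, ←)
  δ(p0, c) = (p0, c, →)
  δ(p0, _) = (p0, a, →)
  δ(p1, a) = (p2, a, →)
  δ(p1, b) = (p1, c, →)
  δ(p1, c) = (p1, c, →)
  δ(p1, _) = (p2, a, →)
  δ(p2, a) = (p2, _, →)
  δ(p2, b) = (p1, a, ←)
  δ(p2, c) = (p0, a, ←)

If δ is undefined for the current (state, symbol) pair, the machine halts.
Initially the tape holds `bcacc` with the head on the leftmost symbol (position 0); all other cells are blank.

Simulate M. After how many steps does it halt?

19

state=p0 head=0 tape=_[b]cacc_   (p0,b)→(p1,c,←)
state=p1 head=-1 tape=[_]ccacc_   (p1,_)→(p2,a,→)
state=p2 head=0 tape=a[c]cacc_   (p2,c)→(p0,a,←)
state=p0 head=-1 tape=[a]acacc_   (p0,a)→(p2,b,→)
state=p2 head=0 tape=b[a]cacc_   (p2,a)→(p2,_,→)
state=p2 head=1 tape=b_[c]acc_   (p2,c)→(p0,a,←)
state=p0 head=0 tape=b[_]aacc_   (p0,_)→(p0,a,→)
state=p0 head=1 tape=ba[a]acc_   (p0,a)→(p2,b,→)
state=p2 head=2 tape=bab[a]cc_   (p2,a)→(p2,_,→)
state=p2 head=3 tape=bab_[c]c_   (p2,c)→(p0,a,←)
state=p0 head=2 tape=bab[_]ac_   (p0,_)→(p0,a,→)
state=p0 head=3 tape=baba[a]c_   (p0,a)→(p2,b,→)
state=p2 head=4 tape=babab[c]_   (p2,c)→(p0,a,←)
state=p0 head=3 tape=baba[b]a_   (p0,b)→(p1,c,←)
state=p1 head=2 tape=bab[a]ca_   (p1,a)→(p2,a,→)
state=p2 head=3 tape=baba[c]a_   (p2,c)→(p0,a,←)
state=p0 head=2 tape=bab[a]aa_   (p0,a)→(p2,b,→)
state=p2 head=3 tape=babb[a]a_   (p2,a)→(p2,_,→)
state=p2 head=4 tape=babb_[a]_   (p2,a)→(p2,_,→)
state=p2 head=5 tape=babb__[_]
M halts after 19 transitions.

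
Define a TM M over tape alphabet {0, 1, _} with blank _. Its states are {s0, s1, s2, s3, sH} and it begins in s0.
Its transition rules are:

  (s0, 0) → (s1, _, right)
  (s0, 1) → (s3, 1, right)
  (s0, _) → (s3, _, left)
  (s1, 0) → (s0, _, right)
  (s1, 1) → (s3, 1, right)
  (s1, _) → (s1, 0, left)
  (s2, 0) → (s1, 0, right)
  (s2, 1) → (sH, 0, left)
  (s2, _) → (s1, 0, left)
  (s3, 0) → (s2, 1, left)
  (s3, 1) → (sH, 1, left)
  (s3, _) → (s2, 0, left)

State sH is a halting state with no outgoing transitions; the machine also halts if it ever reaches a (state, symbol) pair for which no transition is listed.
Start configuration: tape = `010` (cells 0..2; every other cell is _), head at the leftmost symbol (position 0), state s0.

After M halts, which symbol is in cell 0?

s0 | [0]10   read 0 → write _, move right, go to s1
s1 | _[1]0   read 1 → write 1, move right, go to s3
s3 | _1[0]   read 0 → write 1, move left, go to s2
s2 | _[1]1   read 1 → write 0, move left, go to sH
sH | [_]01
Cell 0 holds _ when M halts.

_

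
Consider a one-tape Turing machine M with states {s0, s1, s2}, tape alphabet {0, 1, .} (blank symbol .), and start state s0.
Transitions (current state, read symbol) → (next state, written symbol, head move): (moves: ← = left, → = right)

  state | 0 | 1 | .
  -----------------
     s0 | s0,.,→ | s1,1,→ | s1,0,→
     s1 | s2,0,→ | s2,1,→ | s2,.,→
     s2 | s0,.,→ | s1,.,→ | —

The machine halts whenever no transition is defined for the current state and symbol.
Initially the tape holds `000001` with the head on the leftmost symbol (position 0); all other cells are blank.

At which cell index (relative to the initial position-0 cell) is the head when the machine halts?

state=s0 head=0 tape=[0]00001..   (s0,0)→(s0,.,→)
state=s0 head=1 tape=.[0]0001..   (s0,0)→(s0,.,→)
state=s0 head=2 tape=..[0]001..   (s0,0)→(s0,.,→)
state=s0 head=3 tape=...[0]01..   (s0,0)→(s0,.,→)
state=s0 head=4 tape=....[0]1..   (s0,0)→(s0,.,→)
state=s0 head=5 tape=.....[1]..   (s0,1)→(s1,1,→)
state=s1 head=6 tape=.....1[.].   (s1,.)→(s2,.,→)
state=s2 head=7 tape=.....1.[.]
At halt the head is at cell 7.

7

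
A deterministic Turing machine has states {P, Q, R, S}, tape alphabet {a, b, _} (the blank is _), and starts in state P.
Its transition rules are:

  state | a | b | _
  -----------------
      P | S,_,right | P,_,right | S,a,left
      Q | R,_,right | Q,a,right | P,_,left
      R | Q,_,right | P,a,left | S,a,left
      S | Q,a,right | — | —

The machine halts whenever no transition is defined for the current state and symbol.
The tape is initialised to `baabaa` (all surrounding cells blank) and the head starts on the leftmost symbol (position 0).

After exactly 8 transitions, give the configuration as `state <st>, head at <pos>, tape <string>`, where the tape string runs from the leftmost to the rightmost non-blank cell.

state S, head at 4, tape aa_a

P | [b]aabaa_   read b → write _, move right, go to P
P | _[a]abaa_   read a → write _, move right, go to S
S | __[a]baa_   read a → write a, move right, go to Q
Q | __a[b]aa_   read b → write a, move right, go to Q
Q | __aa[a]a_   read a → write _, move right, go to R
R | __aa_[a]_   read a → write _, move right, go to Q
Q | __aa__[_]   read _ → write _, move left, go to P
P | __aa_[_]_   read _ → write a, move left, go to S
S | __aa[_]a_
After 8 steps: state S, head at 4, tape aa_a.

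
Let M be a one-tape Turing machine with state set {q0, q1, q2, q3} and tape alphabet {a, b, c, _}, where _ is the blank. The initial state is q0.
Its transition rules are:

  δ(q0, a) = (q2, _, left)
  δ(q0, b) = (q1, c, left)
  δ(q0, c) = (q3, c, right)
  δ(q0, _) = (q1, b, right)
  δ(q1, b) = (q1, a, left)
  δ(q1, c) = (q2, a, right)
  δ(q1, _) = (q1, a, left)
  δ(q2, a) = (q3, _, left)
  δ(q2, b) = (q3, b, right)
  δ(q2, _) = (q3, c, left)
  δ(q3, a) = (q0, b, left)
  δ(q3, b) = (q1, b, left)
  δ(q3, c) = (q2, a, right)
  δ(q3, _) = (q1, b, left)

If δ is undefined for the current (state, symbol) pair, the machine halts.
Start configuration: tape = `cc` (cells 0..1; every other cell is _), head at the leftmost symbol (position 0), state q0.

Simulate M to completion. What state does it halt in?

state=q0 head=0 tape=[c]c__   (q0,c)→(q3,c,right)
state=q3 head=1 tape=c[c]__   (q3,c)→(q2,a,right)
state=q2 head=2 tape=ca[_]_   (q2,_)→(q3,c,left)
state=q3 head=1 tape=c[a]c_   (q3,a)→(q0,b,left)
state=q0 head=0 tape=[c]bc_   (q0,c)→(q3,c,right)
state=q3 head=1 tape=c[b]c_   (q3,b)→(q1,b,left)
state=q1 head=0 tape=[c]bc_   (q1,c)→(q2,a,right)
state=q2 head=1 tape=a[b]c_   (q2,b)→(q3,b,right)
state=q3 head=2 tape=ab[c]_   (q3,c)→(q2,a,right)
state=q2 head=3 tape=aba[_]   (q2,_)→(q3,c,left)
state=q3 head=2 tape=ab[a]c   (q3,a)→(q0,b,left)
state=q0 head=1 tape=a[b]bc   (q0,b)→(q1,c,left)
state=q1 head=0 tape=[a]cbc
No transition is defined for (q1, a); M halts in state q1.

q1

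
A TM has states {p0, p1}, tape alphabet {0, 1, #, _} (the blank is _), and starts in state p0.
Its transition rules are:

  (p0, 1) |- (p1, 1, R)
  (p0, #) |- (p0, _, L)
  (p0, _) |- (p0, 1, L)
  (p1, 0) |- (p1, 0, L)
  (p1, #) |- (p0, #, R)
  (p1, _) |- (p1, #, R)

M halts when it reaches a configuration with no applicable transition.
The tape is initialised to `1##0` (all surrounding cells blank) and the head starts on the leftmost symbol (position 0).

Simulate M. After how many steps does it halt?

p0 | [1]##0   read 1 → write 1, move R, go to p1
p1 | 1[#]#0   read # → write #, move R, go to p0
p0 | 1#[#]0   read # → write _, move L, go to p0
p0 | 1[#]_0   read # → write _, move L, go to p0
p0 | [1]__0   read 1 → write 1, move R, go to p1
p1 | 1[_]_0   read _ → write #, move R, go to p1
p1 | 1#[_]0   read _ → write #, move R, go to p1
p1 | 1##[0]   read 0 → write 0, move L, go to p1
p1 | 1#[#]0   read # → write #, move R, go to p0
p0 | 1##[0]
M halts after 9 transitions.

9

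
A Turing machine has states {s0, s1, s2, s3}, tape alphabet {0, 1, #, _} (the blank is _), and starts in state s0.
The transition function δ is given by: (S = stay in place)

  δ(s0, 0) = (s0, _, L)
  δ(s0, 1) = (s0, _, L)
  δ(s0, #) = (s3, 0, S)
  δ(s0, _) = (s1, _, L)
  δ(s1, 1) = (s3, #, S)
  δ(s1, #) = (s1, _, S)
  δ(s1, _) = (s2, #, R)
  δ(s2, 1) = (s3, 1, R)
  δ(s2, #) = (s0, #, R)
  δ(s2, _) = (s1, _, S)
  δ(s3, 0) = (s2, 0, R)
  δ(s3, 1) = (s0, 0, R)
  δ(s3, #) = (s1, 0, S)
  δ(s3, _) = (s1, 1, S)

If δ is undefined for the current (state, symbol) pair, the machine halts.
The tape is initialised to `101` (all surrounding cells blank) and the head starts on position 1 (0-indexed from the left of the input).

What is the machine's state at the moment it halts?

s0 | __1[0]1_   read 0 → write _, move L, go to s0
s0 | __[1]_1_   read 1 → write _, move L, go to s0
s0 | _[_]__1_   read _ → write _, move L, go to s1
s1 | [_]___1_   read _ → write #, move R, go to s2
s2 | #[_]__1_   read _ → write _, move S, go to s1
s1 | #[_]__1_   read _ → write #, move R, go to s2
s2 | ##[_]_1_   read _ → write _, move S, go to s1
s1 | ##[_]_1_   read _ → write #, move R, go to s2
s2 | ###[_]1_   read _ → write _, move S, go to s1
s1 | ###[_]1_   read _ → write #, move R, go to s2
s2 | ####[1]_   read 1 → write 1, move R, go to s3
s3 | ####1[_]   read _ → write 1, move S, go to s1
s1 | ####1[1]   read 1 → write #, move S, go to s3
s3 | ####1[#]   read # → write 0, move S, go to s1
s1 | ####1[0]
No transition is defined for (s1, 0); M halts in state s1.

s1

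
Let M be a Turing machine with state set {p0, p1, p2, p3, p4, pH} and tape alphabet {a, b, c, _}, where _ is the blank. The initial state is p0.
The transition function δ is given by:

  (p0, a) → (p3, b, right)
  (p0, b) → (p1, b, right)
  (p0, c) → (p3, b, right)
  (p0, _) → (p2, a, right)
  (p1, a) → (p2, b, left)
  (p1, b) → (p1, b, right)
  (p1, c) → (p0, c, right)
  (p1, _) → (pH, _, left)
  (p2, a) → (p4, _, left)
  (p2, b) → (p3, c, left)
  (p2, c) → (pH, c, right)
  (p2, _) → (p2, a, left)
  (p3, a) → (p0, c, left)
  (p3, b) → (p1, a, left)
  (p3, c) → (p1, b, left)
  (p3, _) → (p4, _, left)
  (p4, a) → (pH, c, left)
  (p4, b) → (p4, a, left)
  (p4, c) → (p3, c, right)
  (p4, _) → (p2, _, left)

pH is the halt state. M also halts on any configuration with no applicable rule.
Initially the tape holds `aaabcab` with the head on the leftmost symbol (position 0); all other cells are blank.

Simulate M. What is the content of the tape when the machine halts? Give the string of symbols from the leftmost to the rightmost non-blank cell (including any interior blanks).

bbcbbcb

p0 | [a]aabcab_   read a → write b, move right, go to p3
p3 | b[a]abcab_   read a → write c, move left, go to p0
p0 | [b]cabcab_   read b → write b, move right, go to p1
p1 | b[c]abcab_   read c → write c, move right, go to p0
p0 | bc[a]bcab_   read a → write b, move right, go to p3
p3 | bcb[b]cab_   read b → write a, move left, go to p1
p1 | bc[b]acab_   read b → write b, move right, go to p1
p1 | bcb[a]cab_   read a → write b, move left, go to p2
p2 | bc[b]bcab_   read b → write c, move left, go to p3
p3 | b[c]cbcab_   read c → write b, move left, go to p1
p1 | [b]bcbcab_   read b → write b, move right, go to p1
p1 | b[b]cbcab_   read b → write b, move right, go to p1
p1 | bb[c]bcab_   read c → write c, move right, go to p0
p0 | bbc[b]cab_   read b → write b, move right, go to p1
p1 | bbcb[c]ab_   read c → write c, move right, go to p0
p0 | bbcbc[a]b_   read a → write b, move right, go to p3
p3 | bbcbcb[b]_   read b → write a, move left, go to p1
p1 | bbcbc[b]a_   read b → write b, move right, go to p1
p1 | bbcbcb[a]_   read a → write b, move left, go to p2
p2 | bbcbc[b]b_   read b → write c, move left, go to p3
p3 | bbcb[c]cb_   read c → write b, move left, go to p1
p1 | bbc[b]bcb_   read b → write b, move right, go to p1
p1 | bbcb[b]cb_   read b → write b, move right, go to p1
p1 | bbcbb[c]b_   read c → write c, move right, go to p0
p0 | bbcbbc[b]_   read b → write b, move right, go to p1
p1 | bbcbbcb[_]   read _ → write _, move left, go to pH
pH | bbcbbc[b]_
The non-blank tape span at halt is bbcbbcb.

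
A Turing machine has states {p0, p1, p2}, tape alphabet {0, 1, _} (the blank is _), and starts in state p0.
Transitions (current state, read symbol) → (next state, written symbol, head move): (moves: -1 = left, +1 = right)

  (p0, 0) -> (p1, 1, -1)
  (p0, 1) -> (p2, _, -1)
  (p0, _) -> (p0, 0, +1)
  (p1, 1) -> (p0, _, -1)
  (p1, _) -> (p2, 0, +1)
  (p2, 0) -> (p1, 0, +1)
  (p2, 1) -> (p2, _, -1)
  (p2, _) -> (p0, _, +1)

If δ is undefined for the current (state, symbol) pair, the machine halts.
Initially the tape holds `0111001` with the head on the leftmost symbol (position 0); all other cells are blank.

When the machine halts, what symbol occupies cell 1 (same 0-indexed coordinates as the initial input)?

0

state=p0 head=0 tape=_[0]111001   (p0,0)→(p1,1,-1)
state=p1 head=-1 tape=[_]1111001   (p1,_)→(p2,0,+1)
state=p2 head=0 tape=0[1]111001   (p2,1)→(p2,_,-1)
state=p2 head=-1 tape=[0]_111001   (p2,0)→(p1,0,+1)
state=p1 head=0 tape=0[_]111001   (p1,_)→(p2,0,+1)
state=p2 head=1 tape=00[1]11001   (p2,1)→(p2,_,-1)
state=p2 head=0 tape=0[0]_11001   (p2,0)→(p1,0,+1)
state=p1 head=1 tape=00[_]11001   (p1,_)→(p2,0,+1)
state=p2 head=2 tape=000[1]1001   (p2,1)→(p2,_,-1)
state=p2 head=1 tape=00[0]_1001   (p2,0)→(p1,0,+1)
state=p1 head=2 tape=000[_]1001   (p1,_)→(p2,0,+1)
state=p2 head=3 tape=0000[1]001   (p2,1)→(p2,_,-1)
state=p2 head=2 tape=000[0]_001   (p2,0)→(p1,0,+1)
state=p1 head=3 tape=0000[_]001   (p1,_)→(p2,0,+1)
state=p2 head=4 tape=00000[0]01   (p2,0)→(p1,0,+1)
state=p1 head=5 tape=000000[0]1
Cell 1 holds 0 when M halts.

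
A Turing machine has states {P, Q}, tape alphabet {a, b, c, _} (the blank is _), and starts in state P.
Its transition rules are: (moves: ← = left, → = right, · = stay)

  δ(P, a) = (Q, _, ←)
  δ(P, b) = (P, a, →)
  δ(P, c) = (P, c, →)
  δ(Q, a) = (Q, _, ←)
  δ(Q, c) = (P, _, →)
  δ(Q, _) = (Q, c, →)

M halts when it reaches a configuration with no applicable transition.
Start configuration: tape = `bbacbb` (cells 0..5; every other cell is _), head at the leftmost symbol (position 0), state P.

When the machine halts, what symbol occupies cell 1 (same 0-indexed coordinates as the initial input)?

c

state=P head=0 tape=_[b]bacbb_   (P,b)→(P,a,→)
state=P head=1 tape=_a[b]acbb_   (P,b)→(P,a,→)
state=P head=2 tape=_aa[a]cbb_   (P,a)→(Q,_,←)
state=Q head=1 tape=_a[a]_cbb_   (Q,a)→(Q,_,←)
state=Q head=0 tape=_[a]__cbb_   (Q,a)→(Q,_,←)
state=Q head=-1 tape=[_]___cbb_   (Q,_)→(Q,c,→)
state=Q head=0 tape=c[_]__cbb_   (Q,_)→(Q,c,→)
state=Q head=1 tape=cc[_]_cbb_   (Q,_)→(Q,c,→)
state=Q head=2 tape=ccc[_]cbb_   (Q,_)→(Q,c,→)
state=Q head=3 tape=cccc[c]bb_   (Q,c)→(P,_,→)
state=P head=4 tape=cccc_[b]b_   (P,b)→(P,a,→)
state=P head=5 tape=cccc_a[b]_   (P,b)→(P,a,→)
state=P head=6 tape=cccc_aa[_]
Cell 1 holds c when M halts.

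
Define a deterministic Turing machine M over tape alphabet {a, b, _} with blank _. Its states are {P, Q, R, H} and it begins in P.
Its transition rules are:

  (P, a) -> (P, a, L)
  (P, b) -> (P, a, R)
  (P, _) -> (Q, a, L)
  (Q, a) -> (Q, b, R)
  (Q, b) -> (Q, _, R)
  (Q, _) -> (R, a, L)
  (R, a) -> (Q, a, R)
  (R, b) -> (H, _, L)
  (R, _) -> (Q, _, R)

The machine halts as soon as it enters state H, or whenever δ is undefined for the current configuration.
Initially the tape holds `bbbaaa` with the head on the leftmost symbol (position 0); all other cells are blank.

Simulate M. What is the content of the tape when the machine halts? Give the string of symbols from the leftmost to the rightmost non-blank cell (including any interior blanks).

bbbbbbb_a

state=P head=0 tape=___[b]bbaaa_   (P,b)→(P,a,R)
state=P head=1 tape=___a[b]baaa_   (P,b)→(P,a,R)
state=P head=2 tape=___aa[b]aaa_   (P,b)→(P,a,R)
state=P head=3 tape=___aaa[a]aa_   (P,a)→(P,a,L)
state=P head=2 tape=___aa[a]aaa_   (P,a)→(P,a,L)
state=P head=1 tape=___a[a]aaaa_   (P,a)→(P,a,L)
state=P head=0 tape=___[a]aaaaa_   (P,a)→(P,a,L)
state=P head=-1 tape=__[_]aaaaaa_   (P,_)→(Q,a,L)
state=Q head=-2 tape=_[_]aaaaaaa_   (Q,_)→(R,a,L)
state=R head=-3 tape=[_]aaaaaaaa_   (R,_)→(Q,_,R)
state=Q head=-2 tape=_[a]aaaaaaa_   (Q,a)→(Q,b,R)
state=Q head=-1 tape=_b[a]aaaaaa_   (Q,a)→(Q,b,R)
state=Q head=0 tape=_bb[a]aaaaa_   (Q,a)→(Q,b,R)
state=Q head=1 tape=_bbb[a]aaaa_   (Q,a)→(Q,b,R)
state=Q head=2 tape=_bbbb[a]aaa_   (Q,a)→(Q,b,R)
state=Q head=3 tape=_bbbbb[a]aa_   (Q,a)→(Q,b,R)
state=Q head=4 tape=_bbbbbb[a]a_   (Q,a)→(Q,b,R)
state=Q head=5 tape=_bbbbbbb[a]_   (Q,a)→(Q,b,R)
state=Q head=6 tape=_bbbbbbbb[_]   (Q,_)→(R,a,L)
state=R head=5 tape=_bbbbbbb[b]a   (R,b)→(H,_,L)
state=H head=4 tape=_bbbbbb[b]_a
The non-blank tape span at halt is bbbbbbb_a.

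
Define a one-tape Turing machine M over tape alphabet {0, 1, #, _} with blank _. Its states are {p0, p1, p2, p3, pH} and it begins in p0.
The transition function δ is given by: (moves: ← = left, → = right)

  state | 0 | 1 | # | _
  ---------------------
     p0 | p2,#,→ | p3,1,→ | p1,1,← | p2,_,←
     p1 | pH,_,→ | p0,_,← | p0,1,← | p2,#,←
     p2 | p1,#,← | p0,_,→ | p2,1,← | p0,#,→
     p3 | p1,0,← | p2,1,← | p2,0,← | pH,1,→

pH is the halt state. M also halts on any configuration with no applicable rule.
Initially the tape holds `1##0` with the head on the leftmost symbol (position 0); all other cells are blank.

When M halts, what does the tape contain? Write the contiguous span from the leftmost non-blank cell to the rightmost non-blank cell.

#11_0

p0 | _[1]##0   read 1 → write 1, move →, go to p3
p3 | _1[#]#0   read # → write 0, move ←, go to p2
p2 | _[1]0#0   read 1 → write _, move →, go to p0
p0 | __[0]#0   read 0 → write #, move →, go to p2
p2 | __#[#]0   read # → write 1, move ←, go to p2
p2 | __[#]10   read # → write 1, move ←, go to p2
p2 | _[_]110   read _ → write #, move →, go to p0
p0 | _#[1]10   read 1 → write 1, move →, go to p3
p3 | _#1[1]0   read 1 → write 1, move ←, go to p2
p2 | _#[1]10   read 1 → write _, move →, go to p0
p0 | _#_[1]0   read 1 → write 1, move →, go to p3
p3 | _#_1[0]   read 0 → write 0, move ←, go to p1
p1 | _#_[1]0   read 1 → write _, move ←, go to p0
p0 | _#[_]_0   read _ → write _, move ←, go to p2
p2 | _[#]__0   read # → write 1, move ←, go to p2
p2 | [_]1__0   read _ → write #, move →, go to p0
p0 | #[1]__0   read 1 → write 1, move →, go to p3
p3 | #1[_]_0   read _ → write 1, move →, go to pH
pH | #11[_]0
The non-blank tape span at halt is #11_0.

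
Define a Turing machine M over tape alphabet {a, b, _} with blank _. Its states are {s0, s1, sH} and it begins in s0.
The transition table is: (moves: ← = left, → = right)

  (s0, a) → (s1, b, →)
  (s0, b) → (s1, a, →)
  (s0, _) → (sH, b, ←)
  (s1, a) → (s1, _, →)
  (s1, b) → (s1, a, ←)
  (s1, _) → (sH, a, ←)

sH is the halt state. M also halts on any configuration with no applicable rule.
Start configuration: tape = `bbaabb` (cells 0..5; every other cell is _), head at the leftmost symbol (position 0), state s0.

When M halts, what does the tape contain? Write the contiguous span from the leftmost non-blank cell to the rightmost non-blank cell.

aab

s0 | [b]baabb   read b → write a, move →, go to s1
s1 | a[b]aabb   read b → write a, move ←, go to s1
s1 | [a]aaabb   read a → write _, move →, go to s1
s1 | _[a]aabb   read a → write _, move →, go to s1
s1 | __[a]abb   read a → write _, move →, go to s1
s1 | ___[a]bb   read a → write _, move →, go to s1
s1 | ____[b]b   read b → write a, move ←, go to s1
s1 | ___[_]ab   read _ → write a, move ←, go to sH
sH | __[_]aab
The non-blank tape span at halt is aab.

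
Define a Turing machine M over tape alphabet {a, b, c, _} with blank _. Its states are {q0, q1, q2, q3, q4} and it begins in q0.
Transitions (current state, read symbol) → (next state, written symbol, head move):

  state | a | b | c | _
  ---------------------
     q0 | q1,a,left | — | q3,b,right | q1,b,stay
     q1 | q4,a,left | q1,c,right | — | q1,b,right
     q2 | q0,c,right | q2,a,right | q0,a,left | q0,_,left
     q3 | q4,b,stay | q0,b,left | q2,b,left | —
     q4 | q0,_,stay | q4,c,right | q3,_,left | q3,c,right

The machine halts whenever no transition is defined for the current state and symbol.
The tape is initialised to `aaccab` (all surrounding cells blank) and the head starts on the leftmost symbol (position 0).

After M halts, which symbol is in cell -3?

c

q0 | ___[a]accab   read a → write a, move left, go to q1
q1 | __[_]aaccab   read _ → write b, move right, go to q1
q1 | __b[a]accab   read a → write a, move left, go to q4
q4 | __[b]aaccab   read b → write c, move right, go to q4
q4 | __c[a]accab   read a → write _, move stay, go to q0
q0 | __c[_]accab   read _ → write b, move stay, go to q1
q1 | __c[b]accab   read b → write c, move right, go to q1
q1 | __cc[a]ccab   read a → write a, move left, go to q4
q4 | __c[c]accab   read c → write _, move left, go to q3
q3 | __[c]_accab   read c → write b, move left, go to q2
q2 | _[_]b_accab   read _ → write _, move left, go to q0
q0 | [_]_b_accab   read _ → write b, move stay, go to q1
q1 | [b]_b_accab   read b → write c, move right, go to q1
q1 | c[_]b_accab   read _ → write b, move right, go to q1
q1 | cb[b]_accab   read b → write c, move right, go to q1
q1 | cbc[_]accab   read _ → write b, move right, go to q1
q1 | cbcb[a]ccab   read a → write a, move left, go to q4
q4 | cbc[b]accab   read b → write c, move right, go to q4
q4 | cbcc[a]ccab   read a → write _, move stay, go to q0
q0 | cbcc[_]ccab   read _ → write b, move stay, go to q1
q1 | cbcc[b]ccab   read b → write c, move right, go to q1
q1 | cbccc[c]cab
Cell -3 holds c when M halts.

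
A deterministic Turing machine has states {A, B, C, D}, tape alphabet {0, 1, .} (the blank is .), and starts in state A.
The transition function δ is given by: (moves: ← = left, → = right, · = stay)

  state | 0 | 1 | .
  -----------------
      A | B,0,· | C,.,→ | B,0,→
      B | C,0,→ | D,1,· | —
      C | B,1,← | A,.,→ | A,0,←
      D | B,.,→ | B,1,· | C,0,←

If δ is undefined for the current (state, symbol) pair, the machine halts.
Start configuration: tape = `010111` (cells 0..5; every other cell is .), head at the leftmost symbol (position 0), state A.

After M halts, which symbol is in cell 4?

A | [0]10111..   read 0 → write 0, move ·, go to B
B | [0]10111..   read 0 → write 0, move →, go to C
C | 0[1]0111..   read 1 → write ., move →, go to A
A | 0.[0]111..   read 0 → write 0, move ·, go to B
B | 0.[0]111..   read 0 → write 0, move →, go to C
C | 0.0[1]11..   read 1 → write ., move →, go to A
A | 0.0.[1]1..   read 1 → write ., move →, go to C
C | 0.0..[1]..   read 1 → write ., move →, go to A
A | 0.0...[.].   read . → write 0, move →, go to B
B | 0.0...0[.]
Cell 4 holds . when M halts.

.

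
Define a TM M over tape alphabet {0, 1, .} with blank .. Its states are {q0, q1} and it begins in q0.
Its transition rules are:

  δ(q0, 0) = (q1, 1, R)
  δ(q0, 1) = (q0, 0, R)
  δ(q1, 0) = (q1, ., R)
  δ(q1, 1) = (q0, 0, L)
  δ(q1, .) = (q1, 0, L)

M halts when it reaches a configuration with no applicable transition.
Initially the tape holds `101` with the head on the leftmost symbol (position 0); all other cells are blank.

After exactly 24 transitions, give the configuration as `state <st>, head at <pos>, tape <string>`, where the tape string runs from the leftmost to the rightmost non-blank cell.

state q1, head at 0, tape 100000

q0 | [1]01...   read 1 → write 0, move R, go to q0
q0 | 0[0]1...   read 0 → write 1, move R, go to q1
q1 | 01[1]...   read 1 → write 0, move L, go to q0
q0 | 0[1]0...   read 1 → write 0, move R, go to q0
q0 | 00[0]...   read 0 → write 1, move R, go to q1
q1 | 001[.]..   read . → write 0, move L, go to q1
q1 | 00[1]0..   read 1 → write 0, move L, go to q0
q0 | 0[0]00..   read 0 → write 1, move R, go to q1
q1 | 01[0]0..   read 0 → write ., move R, go to q1
q1 | 01.[0]..   read 0 → write ., move R, go to q1
q1 | 01..[.].   read . → write 0, move L, go to q1
q1 | 01.[.]0.   read . → write 0, move L, go to q1
q1 | 01[.]00.   read . → write 0, move L, go to q1
q1 | 0[1]000.   read 1 → write 0, move L, go to q0
q0 | [0]0000.   read 0 → write 1, move R, go to q1
q1 | 1[0]000.   read 0 → write ., move R, go to q1
q1 | 1.[0]00.   read 0 → write ., move R, go to q1
q1 | 1..[0]0.   read 0 → write ., move R, go to q1
q1 | 1...[0].   read 0 → write ., move R, go to q1
q1 | 1....[.]   read . → write 0, move L, go to q1
q1 | 1...[.]0   read . → write 0, move L, go to q1
q1 | 1..[.]00   read . → write 0, move L, go to q1
q1 | 1.[.]000   read . → write 0, move L, go to q1
q1 | 1[.]0000   read . → write 0, move L, go to q1
q1 | [1]00000
After 24 steps: state q1, head at 0, tape 100000.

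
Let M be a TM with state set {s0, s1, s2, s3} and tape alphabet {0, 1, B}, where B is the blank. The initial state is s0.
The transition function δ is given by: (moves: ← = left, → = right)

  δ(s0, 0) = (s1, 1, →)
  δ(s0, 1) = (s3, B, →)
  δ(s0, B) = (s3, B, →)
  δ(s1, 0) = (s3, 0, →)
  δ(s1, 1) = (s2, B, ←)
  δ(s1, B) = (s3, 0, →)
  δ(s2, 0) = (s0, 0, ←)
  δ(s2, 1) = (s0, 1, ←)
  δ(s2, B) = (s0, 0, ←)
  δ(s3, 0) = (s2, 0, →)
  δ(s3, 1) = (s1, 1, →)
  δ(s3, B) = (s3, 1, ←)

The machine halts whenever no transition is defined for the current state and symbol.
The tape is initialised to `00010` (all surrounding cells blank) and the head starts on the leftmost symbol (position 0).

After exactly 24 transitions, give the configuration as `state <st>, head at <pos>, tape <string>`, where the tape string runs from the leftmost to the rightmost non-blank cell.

s0 | [0]0010B   read 0 → write 1, move →, go to s1
s1 | 1[0]010B   read 0 → write 0, move →, go to s3
s3 | 10[0]10B   read 0 → write 0, move →, go to s2
s2 | 100[1]0B   read 1 → write 1, move ←, go to s0
s0 | 10[0]10B   read 0 → write 1, move →, go to s1
s1 | 101[1]0B   read 1 → write B, move ←, go to s2
s2 | 10[1]B0B   read 1 → write 1, move ←, go to s0
s0 | 1[0]1B0B   read 0 → write 1, move →, go to s1
s1 | 11[1]B0B   read 1 → write B, move ←, go to s2
s2 | 1[1]BB0B   read 1 → write 1, move ←, go to s0
s0 | [1]1BB0B   read 1 → write B, move →, go to s3
s3 | B[1]BB0B   read 1 → write 1, move →, go to s1
s1 | B1[B]B0B   read B → write 0, move →, go to s3
s3 | B10[B]0B   read B → write 1, move ←, go to s3
s3 | B1[0]10B   read 0 → write 0, move →, go to s2
s2 | B10[1]0B   read 1 → write 1, move ←, go to s0
s0 | B1[0]10B   read 0 → write 1, move →, go to s1
s1 | B11[1]0B   read 1 → write B, move ←, go to s2
s2 | B1[1]B0B   read 1 → write 1, move ←, go to s0
s0 | B[1]1B0B   read 1 → write B, move →, go to s3
s3 | BB[1]B0B   read 1 → write 1, move →, go to s1
s1 | BB1[B]0B   read B → write 0, move →, go to s3
s3 | BB10[0]B   read 0 → write 0, move →, go to s2
s2 | BB100[B]   read B → write 0, move ←, go to s0
s0 | BB10[0]0
After 24 steps: state s0, head at 4, tape 1000.

state s0, head at 4, tape 1000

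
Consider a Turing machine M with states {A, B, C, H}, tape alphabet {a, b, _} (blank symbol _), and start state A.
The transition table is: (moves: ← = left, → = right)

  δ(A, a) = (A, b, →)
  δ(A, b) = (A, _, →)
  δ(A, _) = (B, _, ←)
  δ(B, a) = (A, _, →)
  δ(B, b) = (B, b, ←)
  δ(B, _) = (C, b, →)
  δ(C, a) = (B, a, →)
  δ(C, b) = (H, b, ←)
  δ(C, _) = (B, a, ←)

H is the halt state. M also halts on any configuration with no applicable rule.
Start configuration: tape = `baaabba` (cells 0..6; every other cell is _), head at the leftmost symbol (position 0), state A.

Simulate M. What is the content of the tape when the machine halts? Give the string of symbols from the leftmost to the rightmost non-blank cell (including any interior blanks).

A | [b]aaabba_   read b → write _, move →, go to A
A | _[a]aabba_   read a → write b, move →, go to A
A | _b[a]abba_   read a → write b, move →, go to A
A | _bb[a]bba_   read a → write b, move →, go to A
A | _bbb[b]ba_   read b → write _, move →, go to A
A | _bbb_[b]a_   read b → write _, move →, go to A
A | _bbb__[a]_   read a → write b, move →, go to A
A | _bbb__b[_]   read _ → write _, move ←, go to B
B | _bbb__[b]_   read b → write b, move ←, go to B
B | _bbb_[_]b_   read _ → write b, move →, go to C
C | _bbb_b[b]_   read b → write b, move ←, go to H
H | _bbb_[b]b_
The non-blank tape span at halt is bbb_bb.

bbb_bb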